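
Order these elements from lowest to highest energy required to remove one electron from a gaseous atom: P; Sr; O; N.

N is in period 2, group 15; O is in period 2, group 16; P is in period 3, group 15; Sr is in period 5, group 2.
Removing the outermost electron gets harder across a period and easier down a group.
Neither a single period nor a single group — weigh both effects.
P > Sr: relative to Sr, both the across-period and down-group shifts push P's first ionization energy up.
O > P: both effects reinforce here, so O is clearly the higher of the two.
N > O: this pair runs against the simple trend — see the exception note.
Note the exception: N has a higher first ionization energy than O, contrary to the simple trend — pairing an electron in O's 2p⁴ costs repulsion energy, so O ionizes more easily than half-filled N (2p³).
Approximate values (kJ/mol): N 1402, O 1314, P 1012, Sr 550.
So from lowest to highest: Sr < P < O < N.

Sr < P < O < N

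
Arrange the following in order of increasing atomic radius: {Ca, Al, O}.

O is in period 2, group 16; Al is in period 3, group 13; Ca is in period 4, group 2.
Moving right in a period, electrons are added to the same shell under a stronger nuclear pull, so atoms get smaller; moving down, a new shell is opened and atoms get larger.
Neither a single period nor a single group — weigh both effects.
Al > O: relative to O, both the across-period and down-group shifts push Al's atomic radius up.
Ca > Al: relative to Al, both the across-period and down-group shifts push Ca's atomic radius up.
Approximate values (pm): O 63, Al 126, Ca 171.
So from smallest to largest: O < Al < Ca.

O, Al, Ca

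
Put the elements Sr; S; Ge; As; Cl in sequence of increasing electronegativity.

Sr < Ge < As < S < Cl

S is in period 3, group 16; Cl is in period 3, group 17; Ge is in period 4, group 14; As is in period 4, group 15; Sr is in period 5, group 2.
Electronegativity increases across a period and decreases down a group, tracking effective nuclear charge and atomic size.
Neither a single period nor a single group — weigh both effects.
Ge > Sr: both effects reinforce here, so Ge is clearly the higher of the two.
As > Ge: As lies to the right of Ge in period 4, so the across-period effect alone puts As higher.
S > As: relative to As, both the across-period and down-group shifts push S's electronegativity up.
Cl > S: both are in period 3; the period trend gives Cl the larger value.
Tabulated electronegativity (Pauling): S 2.58, Cl 3.16, Ge 2.01, As 2.18, Sr 0.95.
So from lowest to highest: Sr < Ge < As < S < Cl.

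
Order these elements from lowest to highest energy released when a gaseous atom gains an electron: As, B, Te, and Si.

B, As, Si, Te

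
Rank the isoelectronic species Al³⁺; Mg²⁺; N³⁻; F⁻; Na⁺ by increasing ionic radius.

Al³⁺ < Mg²⁺ < Na⁺ < F⁻ < N³⁻

All of these have 10 electrons, so size is governed by nuclear charge alone: the more protons, the stronger the pull on the same electron cloud, and the smaller the ion.
Nuclear charges: Al³⁺ (Z=13), Mg²⁺ (Z=12), Na⁺ (Z=11), F⁻ (Z=9), N³⁻ (Z=7).
Smallest to largest: Al³⁺ < Mg²⁺ < Na⁺ < F⁻ < N³⁻.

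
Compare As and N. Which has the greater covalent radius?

As

Atomic radius shrinks across a period as nuclear charge pulls the same shell inward, and grows down a group as new shells are added.
All are in group 15, so atomic radius increases down the group.
So As has the greater covalent radius (As > N).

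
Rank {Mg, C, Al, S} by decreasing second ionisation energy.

IE_2 is the cost of taking one more electron from the +1 cation: Mg⁺ still has 1 valence electron; C⁺ still has 3 valence electrons; Al⁺ still has 2 valence electrons; S⁺ still has 5 valence electrons.
All are still removing valence electrons, so compare the +1 ions as you would atoms: IE_2 generally rises across a period (higher Z_eff) and falls down a group (larger shell), subject to the usual subshell exceptions.
Valence configurations: Mg⁺ [Ne]3s¹, C⁺ [He]2s²2p¹, Al⁺ [Ne]3s², S⁺ [Ne]3s²3p³.
The numbers (kJ/mol): Mg 1451, C 2353, Al 1817, S 2252.
Hence IE_2: Mg < Al < S < C.

C, S, Al, Mg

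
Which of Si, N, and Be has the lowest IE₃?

Si

IE_3 is the cost of taking one more electron from the +2 cation: Si²⁺ still has 2 valence electrons; N²⁺ still has 3 valence electrons; Be²⁺ is the bare [He] core.
Core electrons are held far more tightly than valence electrons, so Be tops the IE_3 order.
Valence configurations: Si²⁺ [Ne]3s², N²⁺ [He]2s²2p¹.
The numbers (kJ/mol): Si 3232, N 4578, Be 14849.
Hence IE_3: Si < N < Be.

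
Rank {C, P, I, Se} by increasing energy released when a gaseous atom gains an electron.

P < C < Se < I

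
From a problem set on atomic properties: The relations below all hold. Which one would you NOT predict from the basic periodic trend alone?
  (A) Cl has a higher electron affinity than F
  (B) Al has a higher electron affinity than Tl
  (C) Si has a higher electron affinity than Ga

(A)

The general trend: electron affinity increases across a period and decreases down a group.
(A) Cl (period 3, group 17) vs F (period 2, group 17): the stated order contradicts the simple trend.
(B) Al (period 3, group 13) vs Tl (period 6, group 13): the stated order agrees with the simple trend.
(C) Si (period 3, group 14) vs Ga (period 4, group 13): the stated order agrees with the simple trend.
The exception is (A): F's small 2p subshell makes the incoming electron feel strong e⁻–e⁻ repulsion, so Cl actually releases more energy on gaining an electron.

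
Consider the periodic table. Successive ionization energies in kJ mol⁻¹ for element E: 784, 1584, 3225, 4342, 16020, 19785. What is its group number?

Group 14

Look for the largest jump between consecutive ionization energies: IE5/IE4 ≈ 3.7, far larger than any earlier ratio.
That jump marks the point where a core electron is being removed. So the atom has 4 valence electrons.
A main-group element with 4 valence electrons is in group 14.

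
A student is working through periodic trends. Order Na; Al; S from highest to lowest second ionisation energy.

Na > S > Al

IE_2 is the cost of taking one more electron from the +1 cation: Na⁺ is the bare [Ne] core; Al⁺ still has 2 valence electrons; S⁺ still has 5 valence electrons.
Breaking into a closed-shell core is much more expensive than removing a leftover valence electron — Na has the largest IE_2 here.
Valence configurations: Al⁺ [Ne]3s², S⁺ [Ne]3s²3p³.
Tabulated IE_2 (kJ/mol): Na 4562, Al 1817, S 2252.
So the second ionization energies run Al < S < Na.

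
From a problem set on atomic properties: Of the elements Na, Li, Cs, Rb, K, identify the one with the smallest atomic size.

Moving right in a period, electrons are added to the same shell under a stronger nuclear pull, so atoms get smaller; moving down, a new shell is opened and atoms get larger.
All are in group 1, so atomic radius increases down the group.
The smallest atomic size among these belongs to Li.

Li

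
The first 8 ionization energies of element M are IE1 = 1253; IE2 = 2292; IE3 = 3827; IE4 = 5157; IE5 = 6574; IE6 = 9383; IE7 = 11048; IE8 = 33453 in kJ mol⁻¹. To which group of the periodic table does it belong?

Group 17

Look for the largest jump between consecutive ionization energies: IE8/IE7 ≈ 3.0, far larger than any earlier ratio.
That jump marks the point where a core electron is being removed. So the atom has 7 valence electrons.
A main-group element with 7 valence electrons is in group 17.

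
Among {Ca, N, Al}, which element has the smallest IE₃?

IE_3 is the cost of taking one more electron from the +2 cation: Ca²⁺ is the bare [Ar] core; N²⁺ still has 3 valence electrons; Al²⁺ still has 1 valence electron.
Core electrons are held far more tightly than valence electrons, so Ca tops the IE_3 order.
Valence configurations: N²⁺ [He]2s²2p¹, Al²⁺ [Ne]3s¹.
The numbers (kJ/mol): Ca 4912, N 4578, Al 2745.
So the third ionization energies run Al < N < Ca.

Al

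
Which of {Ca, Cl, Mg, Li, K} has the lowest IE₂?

Ca

After 1 electron has been removed, what remains? Ca⁺ still has 1 valence electron; Cl⁺ still has 6 valence electrons; Mg⁺ still has 1 valence electron; Li⁺ is the bare [He] core; K⁺ is the bare [Ar] core.
Core electrons are held far more tightly than valence electrons, so K and Li top the IE_2 order.
Valence configurations: Ca⁺ [Ar]4s¹, Cl⁺ [Ne]3s²3p⁴, Mg⁺ [Ne]3s¹.
The numbers (kJ/mol): Ca 1145, Cl 2298, Mg 1451, Li 7298, K 3052.
Hence IE_2: Ca < Mg < Cl < K < Li.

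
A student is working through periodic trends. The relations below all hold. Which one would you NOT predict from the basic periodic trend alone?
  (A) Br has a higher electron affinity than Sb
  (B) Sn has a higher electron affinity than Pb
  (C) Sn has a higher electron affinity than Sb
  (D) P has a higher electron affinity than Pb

(C)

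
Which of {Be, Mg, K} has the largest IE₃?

Be

The third ionization energy removes an electron from the +2 ion. For each element: Be²⁺ is the bare [He] core; Mg²⁺ is the bare [Ne] core; K²⁺ is already 1 electron into the core.
All of these are removing an electron from a noble-gas core or deeper; the smaller core (lower principal quantum number) is held far more tightly, and within a period the higher nuclear charge binds the same core more tightly.
Tabulated IE_3 (kJ/mol): Be 14849, Mg 7733, K 4420.
Hence IE_3: K < Mg < Be.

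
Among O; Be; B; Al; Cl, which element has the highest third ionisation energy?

After 2 electrons have been removed, what remains? O²⁺ still has 4 valence electrons; Be²⁺ is the bare [He] core; B²⁺ still has 1 valence electron; Al²⁺ still has 1 valence electron; Cl²⁺ still has 5 valence electrons.
Core electrons are held far more tightly than valence electrons, so Be tops the IE_3 order.
Valence configurations: O²⁺ [He]2s²2p², B²⁺ [He]2s¹, Al²⁺ [Ne]3s¹, Cl²⁺ [Ne]3s²3p³.
Tabulated IE_3 (kJ/mol): O 5300, Be 14849, B 3660, Al 2745, Cl 3822.
So the third ionization energies run Al < B < Cl < O < Be.

Be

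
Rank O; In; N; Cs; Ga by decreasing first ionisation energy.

N > O > Ga > In > Cs

N is in period 2, group 15; O is in period 2, group 16; Ga is in period 4, group 13; In is in period 5, group 13; Cs is in period 6, group 1.
Removing the outermost electron gets harder across a period and easier down a group.
Here both period and group differ, so the two effects have to be weighed against each other.
In > Cs: both effects reinforce here, so In is clearly the higher of the two.
Ga > In: they share group 13; the group trend gives Ga the larger value.
O > Ga: both effects reinforce here, so O is clearly the higher of the two.
N > O: this pair runs against the simple trend — see the exception note.
Note the exception: N has a higher first ionization energy than O, contrary to the simple trend — pairing an electron in O's 2p⁴ costs repulsion energy, so O ionizes more easily than half-filled N (2p³).
Tabulated first ionization energy (kJ/mol): N 1402, O 1314, Ga 579, In 558, Cs 376.
So from highest to lowest: N > O > Ga > In > Cs.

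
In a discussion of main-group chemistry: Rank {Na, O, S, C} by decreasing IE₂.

Na > O > C > S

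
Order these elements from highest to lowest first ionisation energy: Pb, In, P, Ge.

P > Ge > Pb > In

P is in period 3, group 15; Ge is in period 4, group 14; In is in period 5, group 13; Pb is in period 6, group 14.
Across a period the outer electron is held more tightly (higher IE₁); down a group it sits in a higher shell, more shielded, and comes off more easily.
Neither a single period nor a single group — weigh both effects.
Pb > In: the two effects oppose for this pair; the across-period effect wins (716 vs 558 kJ/mol).
Ge > Pb: they share group 14; the group trend gives Ge the larger value.
P > Ge: relative to Ge, both the across-period and down-group shifts push P's first ionization energy up.
Approximate values (kJ/mol): P 1012, Ge 762, In 558, Pb 716.
So from highest to lowest: P > Ge > Pb > In.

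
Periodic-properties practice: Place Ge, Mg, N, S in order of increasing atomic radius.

N is in period 2, group 15; Mg is in period 3, group 2; S is in period 3, group 16; Ge is in period 4, group 14.
Moving right in a period, electrons are added to the same shell under a stronger nuclear pull, so atoms get smaller; moving down, a new shell is opened and atoms get larger.
These span different periods and groups, so the two trends combine.
S > N: period and group pull opposite ways; the down-group shift dominates (103 vs 71 pm).
Ge > S: both effects reinforce here, so Ge is clearly the larger of the two.
Mg > Ge: the two effects oppose for this pair; the across-period effect wins (139 vs 121 pm).
Tabulated atomic radius (pm): N 71, Mg 139, S 103, Ge 121.
So from smallest to largest: N < S < Ge < Mg.

N < S < Ge < Mg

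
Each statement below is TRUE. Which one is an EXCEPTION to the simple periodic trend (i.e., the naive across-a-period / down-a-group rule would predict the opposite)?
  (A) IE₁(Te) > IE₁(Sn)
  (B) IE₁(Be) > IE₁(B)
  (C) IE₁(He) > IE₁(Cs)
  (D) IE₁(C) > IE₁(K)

(B)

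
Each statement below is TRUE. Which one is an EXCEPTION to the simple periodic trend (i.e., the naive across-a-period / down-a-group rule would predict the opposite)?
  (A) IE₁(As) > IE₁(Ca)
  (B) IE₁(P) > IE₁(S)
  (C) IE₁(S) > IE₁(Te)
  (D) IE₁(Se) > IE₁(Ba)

(B)

The general trend: first ionization energy increases across a period and decreases down a group.
(A) As (period 4, group 15) vs Ca (period 4, group 2): the stated order agrees with the simple trend.
(B) P (period 3, group 15) vs S (period 3, group 16): the stated order contradicts the simple trend.
(C) S (period 3, group 16) vs Te (period 5, group 16): the stated order agrees with the simple trend.
(D) Se (period 4, group 16) vs Ba (period 6, group 2): the stated order agrees with the simple trend.
The exception is (B): S (3p⁴) ionizes more easily than half-filled P (3p³) because the paired 3p electron in S is pushed out by e⁻–e⁻ repulsion.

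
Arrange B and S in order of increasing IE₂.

After 1 electron has been removed, what remains? B⁺ still has 2 valence electrons; S⁺ still has 5 valence electrons.
All are still removing valence electrons, so compare the +1 ions as you would atoms: IE_2 generally rises across a period (higher Z_eff) and falls down a group (larger shell), subject to the usual subshell exceptions.
Valence configurations: B⁺ [He]2s², S⁺ [Ne]3s²3p³.
The numbers (kJ/mol): B 2427, S 2252.
Putting it together, IE_2: S < B.

S, B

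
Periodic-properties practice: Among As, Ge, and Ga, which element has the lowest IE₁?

Ga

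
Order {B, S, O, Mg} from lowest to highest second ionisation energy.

Mg, S, B, O

IE_2 is the cost of taking one more electron from the +1 cation: B⁺ still has 2 valence electrons; S⁺ still has 5 valence electrons; O⁺ still has 5 valence electrons; Mg⁺ still has 1 valence electron.
All are still removing valence electrons, so compare the +1 ions as you would atoms: IE_2 generally rises across a period (higher Z_eff) and falls down a group (larger shell), subject to the usual subshell exceptions.
Valence configurations: B⁺ [He]2s², S⁺ [Ne]3s²3p³, O⁺ [He]2s²2p³, Mg⁺ [Ne]3s¹.
The numbers (kJ/mol): B 2427, S 2252, O 3388, Mg 1451.
Putting it together, IE_2: Mg < S < B < O.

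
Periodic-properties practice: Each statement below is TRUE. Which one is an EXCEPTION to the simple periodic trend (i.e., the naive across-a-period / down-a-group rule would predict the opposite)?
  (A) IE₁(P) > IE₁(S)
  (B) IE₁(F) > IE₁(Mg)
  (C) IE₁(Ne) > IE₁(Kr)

(A)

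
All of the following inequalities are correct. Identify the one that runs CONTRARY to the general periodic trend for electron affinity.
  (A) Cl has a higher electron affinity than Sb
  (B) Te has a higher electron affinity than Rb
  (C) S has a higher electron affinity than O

(C)

The general trend: electron affinity increases across a period and decreases down a group.
(A) Cl (period 3, group 17) vs Sb (period 5, group 15): the stated order agrees with the simple trend.
(B) Te (period 5, group 16) vs Rb (period 5, group 1): the stated order agrees with the simple trend.
(C) S (period 3, group 16) vs O (period 2, group 16): the stated order contradicts the simple trend.
The exception is (C): the compact 2p subshell of O repels the added electron more than S's larger 3p does.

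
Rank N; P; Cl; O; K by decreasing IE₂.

O, K, N, Cl, P

IE_2 is the cost of taking one more electron from the +1 cation: N⁺ still has 4 valence electrons; P⁺ still has 4 valence electrons; Cl⁺ still has 6 valence electrons; O⁺ still has 5 valence electrons; K⁺ is the bare [Ar] core.
Usually core removal costs more than valence removal, but here the competition is close: a tightly held n=2 valence electron can cost more to remove than an n=3 core electron, so the actual values have to decide it.
Valence configurations: N⁺ [He]2s²2p², P⁺ [Ne]3s²3p², Cl⁺ [Ne]3s²3p⁴, O⁺ [He]2s²2p³.
Tabulated IE_2 (kJ/mol): N 2856, P 1907, Cl 2298, O 3388, K 3052.
Overall IE_2 order: P < Cl < N < K < O.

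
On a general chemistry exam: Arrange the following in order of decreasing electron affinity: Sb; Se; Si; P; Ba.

Se > Si > Sb > P > Ba

Si is in period 3, group 14; P is in period 3, group 15; Se is in period 4, group 16; Sb is in period 5, group 15; Ba is in period 6, group 2.
Atoms with high Z_eff and room in the valence shell (especially the halogens) have the most exothermic electron affinities.
Neither a single period nor a single group — weigh both effects.
P > Ba: relative to Ba, both the across-period and down-group shifts push P's electron affinity up.
Sb > P: this pair runs against the simple trend — see the exception note.
Si > Sb: the two effects oppose for this pair; the down-group effect wins (134 vs 103 kJ/mol).
Se > Si: period and group pull opposite ways; the across-period shift dominates (195 vs 134 kJ/mol).
Note the exception: Sb has a higher electron affinity than P, contrary to the simple trend — both are half-filled np³, but the pairing/repulsion penalty for the added electron shrinks as the p orbitals become larger and more diffuse down the group, and for Sb that outweighs the weaker nuclear attraction.
Note the exception: Si has a higher electron affinity than P, contrary to the simple trend — adding an electron to P's half-filled 3p³ is unfavourable, so Si (3p²) has the more exothermic EA.
Approximate values (kJ/mol): Si 134, P 72, Se 195, Sb 103, Ba 14.
So from highest to lowest: Se > Si > Sb > P > Ba.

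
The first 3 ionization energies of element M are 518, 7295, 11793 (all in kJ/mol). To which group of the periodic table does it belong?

Look for the largest jump between consecutive ionization energies: IE2/IE1 ≈ 14.1, far larger than any earlier ratio.
That jump marks the point where a core electron is being removed. So the atom has 1 valence electron.
A main-group element with 1 valence electron is in group 1.

Group 1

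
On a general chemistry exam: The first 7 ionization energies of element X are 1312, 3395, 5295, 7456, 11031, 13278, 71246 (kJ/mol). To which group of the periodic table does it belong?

Look for the largest jump between consecutive ionization energies: IE7/IE6 ≈ 5.4, far larger than any earlier ratio.
That jump marks the point where a core electron is being removed. So the atom has 6 valence electrons.
A main-group element with 6 valence electrons is in group 16.

Group 16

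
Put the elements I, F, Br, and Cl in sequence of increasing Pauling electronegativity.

I < Br < Cl < F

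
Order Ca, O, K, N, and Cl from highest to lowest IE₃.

The third ionization energy removes an electron from the +2 ion. For each element: Ca²⁺ is the bare [Ar] core; O²⁺ still has 4 valence electrons; K²⁺ is already 1 electron into the core; N²⁺ still has 3 valence electrons; Cl²⁺ still has 5 valence electrons.
Usually core removal costs more than valence removal, but here the competition is close: a tightly held n=2 valence electron can cost more to remove than an n=3 core electron, so the actual values have to decide it.
Valence configurations: O²⁺ [He]2s²2p², N²⁺ [He]2s²2p¹, Cl²⁺ [Ne]3s²3p³.
The numbers (kJ/mol): Ca 4912, O 5300, K 4420, N 4578, Cl 3822.
Hence IE_3: Cl < K < N < Ca < O.

O, Ca, N, K, Cl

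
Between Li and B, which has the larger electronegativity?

Electronegativity increases across a period and decreases down a group, tracking effective nuclear charge and atomic size.
All lie in period 2, so electronegativity increases left to right.
So B has the larger electronegativity (B > Li).

B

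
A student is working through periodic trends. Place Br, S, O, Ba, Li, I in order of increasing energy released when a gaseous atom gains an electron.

Li is in period 2, group 1; O is in period 2, group 16; S is in period 3, group 16; Br is in period 4, group 17; I is in period 5, group 17; Ba is in period 6, group 2.
EA tends to increase across a period and decrease down a group, though the pattern is less regular than for IE or radius.
Neither a single period nor a single group — weigh both effects.
Li > Ba: the two effects oppose for this pair; the down-group effect wins (60 vs 14 kJ/mol).
O > Li: O lies to the right of Li in period 2, so the across-period effect alone puts O higher.
S > O: this pair runs against the simple trend — see the exception note.
I > S: period and group pull opposite ways; the across-period shift dominates (295 vs 200 kJ/mol).
Br > I: they share group 17; the group trend gives Br the larger value.
Note the exception: S has a higher electron affinity than O, contrary to the simple trend — the compact 2p subshell of O repels the added electron more than S's larger 3p does.
Approximate values (kJ/mol): Li 60, O 141, S 200, Br 325, I 295, Ba 14.
So from lowest to highest: Ba < Li < O < S < I < Br.

Ba, Li, O, S, I, Br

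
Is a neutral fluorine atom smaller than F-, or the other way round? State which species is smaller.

Forming F- adds 1 electron to F. More electron–electron repulsion in the same shell, with unchanged nuclear charge, lets the cloud expand.
An anion is larger than its parent atom: F- > F.

F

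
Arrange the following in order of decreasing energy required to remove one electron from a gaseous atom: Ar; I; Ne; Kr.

Ne is in period 2, group 18; Ar is in period 3, group 18; Kr is in period 4, group 18; I is in period 5, group 17.
Removing the outermost electron gets harder across a period and easier down a group.
Here both period and group differ, so the two effects have to be weighed against each other.
Kr > I: relative to I, both the across-period and down-group shifts push Kr's first ionization energy up.
Ar > Kr: they share group 18; the group trend gives Ar the larger value.
Ne > Ar: Ne sits above Ar in group 18, so the down-group effect alone puts Ne higher.
For reference (kJ/mol): Ne 2081, Ar 1521, Kr 1351, I 1008.
So from highest to lowest: Ne > Ar > Kr > I.

Ne > Ar > Kr > I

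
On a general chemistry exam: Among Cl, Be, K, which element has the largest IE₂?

IE_2 is the cost of taking one more electron from the +1 cation: Cl⁺ still has 6 valence electrons; Be⁺ still has 1 valence electron; K⁺ is the bare [Ar] core.
Pulling an electron out of a noble-gas core costs far more than removing a remaining valence electron, so K sits at the high end of IE_2.
Valence configurations: Cl⁺ [Ne]3s²3p⁴, Be⁺ [He]2s¹.
Approximate IE_2 values (kJ/mol): Cl 2298, Be 1757, K 3052.
Putting it together, IE_2: Be < Cl < K.

K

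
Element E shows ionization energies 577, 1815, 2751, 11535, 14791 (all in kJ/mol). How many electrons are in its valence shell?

Look for the largest jump between consecutive ionization energies: IE4/IE3 ≈ 4.2, far larger than any earlier ratio.
That jump marks the point where a core electron is being removed. So the atom has 3 valence electrons.

3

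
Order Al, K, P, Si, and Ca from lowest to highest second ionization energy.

IE_2 is the cost of taking one more electron from the +1 cation: Al⁺ still has 2 valence electrons; K⁺ is the bare [Ar] core; P⁺ still has 4 valence electrons; Si⁺ still has 3 valence electrons; Ca⁺ still has 1 valence electron.
Breaking into a closed-shell core is much more expensive than removing a leftover valence electron — K has the largest IE_2 here.
Valence configurations: Al⁺ [Ne]3s², P⁺ [Ne]3s²3p², Si⁺ [Ne]3s²3p¹, Ca⁺ [Ar]4s¹.
Si⁺ loses a lone 3p electron whereas Al⁺ must break into a filled 3s² pair, so IE_2(Al) > IE_2(Si) even though Si has the higher nuclear charge.
Approximate IE_2 values (kJ/mol): Al 1817, K 3052, P 1907, Si 1577, Ca 1145.
Overall IE_2 order: Ca < Si < Al < P < K.

Ca < Si < Al < P < K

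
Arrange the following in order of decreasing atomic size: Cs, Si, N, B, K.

Radius decreases left→right (rising Z_eff, same n) and increases top→bottom (higher n).
Here both period and group differ, so the two effects have to be weighed against each other.
B > N: both are in period 2; the period trend gives B the larger value.
Si > B: period and group pull opposite ways; the down-group shift dominates (116 vs 85 pm).
K > Si: both effects reinforce here, so K is clearly the larger of the two.
Cs > K: Cs sits below K in group 1, so the down-group effect alone puts Cs larger.
Tabulated atomic radius (pm): B 85, N 71, Si 116, K 196, Cs 232.
So from largest to smallest: Cs > K > Si > B > N.

Cs, K, Si, B, N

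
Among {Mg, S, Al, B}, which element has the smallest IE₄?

IE_4 is the cost of taking one more electron from the +3 cation: Mg³⁺ is already 1 electron into the core; S³⁺ still has 3 valence electrons; Al³⁺ is the bare [Ne] core; B³⁺ is the bare [He] core.
Breaking into a closed-shell core is much more expensive than removing a leftover valence electron — Mg, Al and B have the largest IE_4 here.
The numbers (kJ/mol): Mg 10543, S 4556, Al 11577, B 25026.
Hence IE_4: S < Mg < Al < B.

S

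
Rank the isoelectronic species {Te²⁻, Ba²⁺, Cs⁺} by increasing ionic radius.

Ba²⁺ < Cs⁺ < Te²⁻

All of these have 54 electrons, so size is governed by nuclear charge alone: the more protons, the stronger the pull on the same electron cloud, and the smaller the ion.
Nuclear charges: Ba²⁺ (Z=56), Cs⁺ (Z=55), Te²⁻ (Z=52).
Smallest to largest: Ba²⁺ < Cs⁺ < Te²⁻.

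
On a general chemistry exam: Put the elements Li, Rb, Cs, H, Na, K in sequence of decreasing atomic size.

H is in period 1, group 1; Li is in period 2, group 1; Na is in period 3, group 1; K is in period 4, group 1; Rb is in period 5, group 1; Cs is in period 6, group 1.
Across a period the added protons contract the valence shell; down a group each new principal shell makes the atom larger.
All are in group 1, so atomic radius increases down the group.
So from largest to smallest: Cs > Rb > K > Na > Li > H.

Cs > Rb > K > Na > Li > H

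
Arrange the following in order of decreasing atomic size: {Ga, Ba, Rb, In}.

Radius decreases left→right (rising Z_eff, same n) and increases top→bottom (higher n).
Here both period and group differ, so the two effects have to be weighed against each other.
In > Ga: they share group 13; the group trend gives In the larger value.
Ba > In: both effects reinforce here, so Ba is clearly the larger of the two.
Rb > Ba: period and group pull opposite ways; the across-period shift dominates (210 vs 196 pm).
Approximate values (pm): Ga 124, Rb 210, In 142, Ba 196.
So from largest to smallest: Rb > Ba > In > Ga.

Rb, Ba, In, Ga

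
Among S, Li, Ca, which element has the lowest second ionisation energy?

Ca

Consider each +1 ion: S⁺ still has 5 valence electrons; Li⁺ is the bare [He] core; Ca⁺ still has 1 valence electron.
Core electrons are held far more tightly than valence electrons, so Li tops the IE_2 order.
Valence configurations: S⁺ [Ne]3s²3p³, Ca⁺ [Ar]4s¹.
The numbers (kJ/mol): S 2252, Li 7298, Ca 1145.
Hence IE_2: Ca < S < Li.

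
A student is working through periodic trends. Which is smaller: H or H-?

H

Forming H- adds 1 electron to H. More electron–electron repulsion in the same shell, with unchanged nuclear charge, lets the cloud expand.
An anion is larger than its parent atom: H- > H.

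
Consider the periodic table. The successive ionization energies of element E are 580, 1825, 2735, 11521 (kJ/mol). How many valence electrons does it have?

Look for the largest jump between consecutive ionization energies: IE4/IE3 ≈ 4.2, far larger than any earlier ratio.
That jump marks the point where a core electron is being removed. So the atom has 3 valence electrons.

3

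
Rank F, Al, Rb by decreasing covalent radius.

Rb > Al > F

F is in period 2, group 17; Al is in period 3, group 13; Rb is in period 5, group 1.
Across a period the added protons contract the valence shell; down a group each new principal shell makes the atom larger.
These span different periods and groups, so the two trends combine.
Al > F: relative to F, both the across-period and down-group shifts push Al's atomic radius up.
Rb > Al: both effects reinforce here, so Rb is clearly the larger of the two.
Tabulated atomic radius (pm): F 64, Al 126, Rb 210.
So from largest to smallest: Rb > Al > F.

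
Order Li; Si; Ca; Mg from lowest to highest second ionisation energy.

The second ionization energy removes an electron from the +1 ion. For each element: Li⁺ is the bare [He] core; Si⁺ still has 3 valence electrons; Ca⁺ still has 1 valence electron; Mg⁺ still has 1 valence electron.
Breaking into a closed-shell core is much more expensive than removing a leftover valence electron — Li has the largest IE_2 here.
Valence configurations: Si⁺ [Ne]3s²3p¹, Ca⁺ [Ar]4s¹, Mg⁺ [Ne]3s¹.
Tabulated IE_2 (kJ/mol): Li 7298, Si 1577, Ca 1145, Mg 1451.
So the second ionization energies run Ca < Mg < Si < Li.

Ca < Mg < Si < Li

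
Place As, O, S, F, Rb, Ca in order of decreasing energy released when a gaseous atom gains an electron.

Atoms with high Z_eff and room in the valence shell (especially the halogens) have the most exothermic electron affinities.
Neither a single period nor a single group — weigh both effects.
Rb > Ca: this pair runs against the simple trend — see the exception note.
As > Rb: relative to Rb, both the across-period and down-group shifts push As's electron affinity up.
O > As: both effects reinforce here, so O is clearly the higher of the two.
S > O: this pair runs against the simple trend — see the exception note.
F > S: relative to S, both the across-period and down-group shifts push F's electron affinity up.
Note the exception: Rb has a higher electron affinity than Ca, contrary to the simple trend — adding an electron to Ca (ns²) has to open a new, higher-energy np subshell, which is unfavourable.
Note the exception: S has a higher electron affinity than O, contrary to the simple trend — the compact 2p subshell of O repels the added electron more than S's larger 3p does.
Tabulated electron affinity (kJ/mol): O 141, F 328, S 200, Ca 2, As 78, Rb 47.
So from highest to lowest: F > S > O > As > Rb > Ca.

F > S > O > As > Rb > Ca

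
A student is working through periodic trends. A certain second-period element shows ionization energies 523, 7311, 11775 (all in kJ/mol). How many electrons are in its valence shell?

Look for the largest jump between consecutive ionization energies: IE2/IE1 ≈ 14.0, far larger than any earlier ratio.
That jump marks the point where a core electron is being removed. So the atom has 1 valence electron.

1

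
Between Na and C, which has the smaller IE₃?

C

The third ionization energy removes an electron from the +2 ion. For each element: Na²⁺ is already 1 electron into the core; C²⁺ still has 2 valence electrons.
Core electrons are held far more tightly than valence electrons, so Na tops the IE_3 order.
Tabulated IE_3 (kJ/mol): Na 6910, C 4620.
So the third ionization energies run C < Na.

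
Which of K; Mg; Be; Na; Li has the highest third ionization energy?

Be

Consider each +2 ion: K²⁺ is already 1 electron into the core; Mg²⁺ is the bare [Ne] core; Be²⁺ is the bare [He] core; Na²⁺ is already 1 electron into the core; Li²⁺ is already 1 electron into the core.
All of these are removing an electron from a noble-gas core or deeper; the smaller core (lower principal quantum number) is held far more tightly, and within a period the higher nuclear charge binds the same core more tightly.
Approximate IE_3 values (kJ/mol): K 4420, Mg 7733, Be 14849, Na 6910, Li 11815.
Hence IE_3: K < Na < Mg < Li < Be.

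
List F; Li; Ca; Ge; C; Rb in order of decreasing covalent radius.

Li is in period 2, group 1; C is in period 2, group 14; F is in period 2, group 17; Ca is in period 4, group 2; Ge is in period 4, group 14; Rb is in period 5, group 1.
Atomic radius shrinks across a period as nuclear charge pulls the same shell inward, and grows down a group as new shells are added.
Here both period and group differ, so the two effects have to be weighed against each other.
C > F: C lies to the left of F in period 2, so the across-period effect alone puts C larger.
Ge > C: Ge sits below C in group 14, so the down-group effect alone puts Ge larger.
Li > Ge: the two effects oppose for this pair; the across-period effect wins (133 vs 121 pm).
Ca > Li: the two effects oppose for this pair; the down-group effect wins (171 vs 133 pm).
Rb > Ca: relative to Ca, both the across-period and down-group shifts push Rb's atomic radius up.
Tabulated atomic radius (pm): Li 133, C 75, F 64, Ca 171, Ge 121, Rb 210.
So from largest to smallest: Rb > Ca > Li > Ge > C > F.

Rb > Ca > Li > Ge > C > F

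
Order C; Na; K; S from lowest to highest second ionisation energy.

After 1 electron has been removed, what remains? C⁺ still has 3 valence electrons; Na⁺ is the bare [Ne] core; K⁺ is the bare [Ar] core; S⁺ still has 5 valence electrons.
Breaking into a closed-shell core is much more expensive than removing a leftover valence electron — K and Na have the largest IE_2 here.
Valence configurations: C⁺ [He]2s²2p¹, S⁺ [Ne]3s²3p³.
Tabulated IE_2 (kJ/mol): C 2353, Na 4562, K 3052, S 2252.
Putting it together, IE_2: S < C < K < Na.

S < C < K < Na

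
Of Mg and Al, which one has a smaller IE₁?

Mg is in period 3, group 2; Al is in period 3, group 13.
IE₁ increases left→right with effective nuclear charge and decreases top→bottom as the valence shell moves farther out.
All lie in period 3; the across-period trend (first ionization energy increases left to right) applies, with the exception below.
Note the exception: Mg has a higher first ionization energy than Al, contrary to the simple trend — Al's single 3p electron is easier to remove than one from Mg's filled 3s².
Tabulated first ionization energy (kJ/mol): Mg 738, Al 578.
So Al has the smaller IE₁ (Al < Mg).

Al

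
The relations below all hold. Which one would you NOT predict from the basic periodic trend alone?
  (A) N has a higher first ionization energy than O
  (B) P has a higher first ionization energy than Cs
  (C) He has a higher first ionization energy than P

(A)

The general trend: first ionization energy increases across a period and decreases down a group.
(A) N (period 2, group 15) vs O (period 2, group 16): the stated order contradicts the simple trend.
(B) P (period 3, group 15) vs Cs (period 6, group 1): the stated order agrees with the simple trend.
(C) He (period 1, group 18) vs P (period 3, group 15): the stated order agrees with the simple trend.
The exception is (A): pairing an electron in O's 2p⁴ costs repulsion energy, so O ionizes more easily than half-filled N (2p³).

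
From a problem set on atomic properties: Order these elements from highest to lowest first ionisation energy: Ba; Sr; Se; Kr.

Se is in period 4, group 16; Kr is in period 4, group 18; Sr is in period 5, group 2; Ba is in period 6, group 2.
First ionization energy rises across a period (greater Z_eff holds electrons more tightly) and falls down a group (valence electrons are farther from the nucleus).
Neither a single period nor a single group — weigh both effects.
Sr > Ba: they share group 2; the group trend gives Sr the larger value.
Se > Sr: both effects reinforce here, so Se is clearly the higher of the two.
Kr > Se: both are in period 4; the period trend gives Kr the larger value.
Tabulated first ionization energy (kJ/mol): Se 941, Kr 1351, Sr 550, Ba 503.
So from highest to lowest: Kr > Se > Sr > Ba.

Kr, Se, Sr, Ba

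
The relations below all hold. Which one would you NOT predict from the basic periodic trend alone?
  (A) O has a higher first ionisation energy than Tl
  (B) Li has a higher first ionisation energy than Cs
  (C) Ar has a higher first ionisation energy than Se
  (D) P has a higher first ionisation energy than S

(D)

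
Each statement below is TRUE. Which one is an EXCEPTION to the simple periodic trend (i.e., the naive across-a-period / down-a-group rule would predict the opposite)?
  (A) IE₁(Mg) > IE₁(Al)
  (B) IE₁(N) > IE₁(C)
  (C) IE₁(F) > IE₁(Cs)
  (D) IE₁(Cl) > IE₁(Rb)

(A)

The general trend: IE₁ increases across a period and decreases down a group.
(A) Mg (period 3, group 2) vs Al (period 3, group 13): the stated order contradicts the simple trend.
(B) N (period 2, group 15) vs C (period 2, group 14): the stated order agrees with the simple trend.
(C) F (period 2, group 17) vs Cs (period 6, group 1): the stated order agrees with the simple trend.
(D) Cl (period 3, group 17) vs Rb (period 5, group 1): the stated order agrees with the simple trend.
The exception is (A): Al's single 3p electron is easier to remove than one from Mg's filled 3s².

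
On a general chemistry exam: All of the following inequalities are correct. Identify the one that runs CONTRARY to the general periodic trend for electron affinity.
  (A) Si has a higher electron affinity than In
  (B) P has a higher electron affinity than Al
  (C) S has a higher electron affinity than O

(C)

The general trend: electron affinity increases across a period and decreases down a group.
(A) Si (period 3, group 14) vs In (period 5, group 13): the stated order agrees with the simple trend.
(B) P (period 3, group 15) vs Al (period 3, group 13): the stated order agrees with the simple trend.
(C) S (period 3, group 16) vs O (period 2, group 16): the stated order contradicts the simple trend.
The exception is (C): the compact 2p subshell of O repels the added electron more than S's larger 3p does.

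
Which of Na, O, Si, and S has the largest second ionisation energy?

The second ionization energy removes an electron from the +1 ion. For each element: Na⁺ is the bare [Ne] core; O⁺ still has 5 valence electrons; Si⁺ still has 3 valence electrons; S⁺ still has 5 valence electrons.
Core electrons are held far more tightly than valence electrons, so Na tops the IE_2 order.
Valence configurations: O⁺ [He]2s²2p³, Si⁺ [Ne]3s²3p¹, S⁺ [Ne]3s²3p³.
The numbers (kJ/mol): Na 4562, O 3388, Si 1577, S 2252.
So the second ionization energies run Si < S < O < Na.

Na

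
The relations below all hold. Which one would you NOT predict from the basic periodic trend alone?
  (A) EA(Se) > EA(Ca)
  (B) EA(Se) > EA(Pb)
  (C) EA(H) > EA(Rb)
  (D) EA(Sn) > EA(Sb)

(D)

The general trend: electron affinity increases across a period and decreases down a group.
(A) Se (period 4, group 16) vs Ca (period 4, group 2): the stated order agrees with the simple trend.
(B) Se (period 4, group 16) vs Pb (period 6, group 14): the stated order agrees with the simple trend.
(C) H (period 1, group 1) vs Rb (period 5, group 1): the stated order agrees with the simple trend.
(D) Sn (period 5, group 14) vs Sb (period 5, group 15): the stated order contradicts the simple trend.
The exception is (D): adding an electron to Sb's half-filled 5p³ is unfavourable, so Sn has the more exothermic EA.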